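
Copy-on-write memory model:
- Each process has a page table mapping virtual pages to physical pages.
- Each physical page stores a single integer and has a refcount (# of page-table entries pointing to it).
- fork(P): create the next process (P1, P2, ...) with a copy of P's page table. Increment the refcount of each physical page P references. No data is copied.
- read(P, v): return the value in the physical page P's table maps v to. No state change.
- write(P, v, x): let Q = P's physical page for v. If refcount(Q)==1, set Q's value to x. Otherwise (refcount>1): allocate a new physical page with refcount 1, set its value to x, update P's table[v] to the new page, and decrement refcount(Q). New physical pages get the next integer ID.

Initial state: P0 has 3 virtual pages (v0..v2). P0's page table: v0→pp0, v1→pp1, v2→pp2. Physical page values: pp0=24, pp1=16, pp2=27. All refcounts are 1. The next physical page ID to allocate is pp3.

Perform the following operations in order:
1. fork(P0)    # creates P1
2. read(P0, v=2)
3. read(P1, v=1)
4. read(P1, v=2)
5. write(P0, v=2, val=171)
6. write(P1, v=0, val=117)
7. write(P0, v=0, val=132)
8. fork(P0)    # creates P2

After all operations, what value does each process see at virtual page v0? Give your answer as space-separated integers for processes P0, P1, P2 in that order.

Op 1: fork(P0) -> P1. 3 ppages; refcounts: pp0:2 pp1:2 pp2:2
Op 2: read(P0, v2) -> 27. No state change.
Op 3: read(P1, v1) -> 16. No state change.
Op 4: read(P1, v2) -> 27. No state change.
Op 5: write(P0, v2, 171). refcount(pp2)=2>1 -> COPY to pp3. 4 ppages; refcounts: pp0:2 pp1:2 pp2:1 pp3:1
Op 6: write(P1, v0, 117). refcount(pp0)=2>1 -> COPY to pp4. 5 ppages; refcounts: pp0:1 pp1:2 pp2:1 pp3:1 pp4:1
Op 7: write(P0, v0, 132). refcount(pp0)=1 -> write in place. 5 ppages; refcounts: pp0:1 pp1:2 pp2:1 pp3:1 pp4:1
Op 8: fork(P0) -> P2. 5 ppages; refcounts: pp0:2 pp1:3 pp2:1 pp3:2 pp4:1
P0: v0 -> pp0 = 132
P1: v0 -> pp4 = 117
P2: v0 -> pp0 = 132

Answer: 132 117 132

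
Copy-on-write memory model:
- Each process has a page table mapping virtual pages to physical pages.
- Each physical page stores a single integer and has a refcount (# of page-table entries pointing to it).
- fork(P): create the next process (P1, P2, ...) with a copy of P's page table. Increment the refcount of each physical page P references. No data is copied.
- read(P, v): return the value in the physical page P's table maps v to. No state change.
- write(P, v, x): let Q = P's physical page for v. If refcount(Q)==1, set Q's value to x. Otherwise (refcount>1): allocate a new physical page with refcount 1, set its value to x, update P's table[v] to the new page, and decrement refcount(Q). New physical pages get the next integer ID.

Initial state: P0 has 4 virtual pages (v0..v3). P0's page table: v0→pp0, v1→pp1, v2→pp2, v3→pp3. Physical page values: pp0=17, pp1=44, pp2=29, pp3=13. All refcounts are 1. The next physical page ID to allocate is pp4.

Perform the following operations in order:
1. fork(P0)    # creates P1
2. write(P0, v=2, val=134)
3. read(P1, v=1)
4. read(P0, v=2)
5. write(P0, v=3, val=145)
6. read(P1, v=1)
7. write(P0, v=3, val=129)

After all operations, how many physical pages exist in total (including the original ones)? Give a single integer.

Answer: 6

Derivation:
Op 1: fork(P0) -> P1. 4 ppages; refcounts: pp0:2 pp1:2 pp2:2 pp3:2
Op 2: write(P0, v2, 134). refcount(pp2)=2>1 -> COPY to pp4. 5 ppages; refcounts: pp0:2 pp1:2 pp2:1 pp3:2 pp4:1
Op 3: read(P1, v1) -> 44. No state change.
Op 4: read(P0, v2) -> 134. No state change.
Op 5: write(P0, v3, 145). refcount(pp3)=2>1 -> COPY to pp5. 6 ppages; refcounts: pp0:2 pp1:2 pp2:1 pp3:1 pp4:1 pp5:1
Op 6: read(P1, v1) -> 44. No state change.
Op 7: write(P0, v3, 129). refcount(pp5)=1 -> write in place. 6 ppages; refcounts: pp0:2 pp1:2 pp2:1 pp3:1 pp4:1 pp5:1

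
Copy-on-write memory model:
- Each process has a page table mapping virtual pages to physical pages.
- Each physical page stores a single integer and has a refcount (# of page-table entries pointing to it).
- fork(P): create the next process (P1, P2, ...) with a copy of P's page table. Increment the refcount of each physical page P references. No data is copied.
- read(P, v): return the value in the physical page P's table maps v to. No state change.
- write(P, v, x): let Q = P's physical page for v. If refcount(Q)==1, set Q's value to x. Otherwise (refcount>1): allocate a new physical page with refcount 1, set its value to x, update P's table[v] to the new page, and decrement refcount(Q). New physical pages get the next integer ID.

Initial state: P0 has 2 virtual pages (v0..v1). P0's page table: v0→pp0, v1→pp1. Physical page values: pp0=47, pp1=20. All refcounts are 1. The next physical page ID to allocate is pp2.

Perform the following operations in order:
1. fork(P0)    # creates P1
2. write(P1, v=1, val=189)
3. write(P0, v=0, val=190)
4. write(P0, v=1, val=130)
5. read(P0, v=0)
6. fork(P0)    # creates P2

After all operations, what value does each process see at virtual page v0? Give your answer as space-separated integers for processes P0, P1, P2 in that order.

Op 1: fork(P0) -> P1. 2 ppages; refcounts: pp0:2 pp1:2
Op 2: write(P1, v1, 189). refcount(pp1)=2>1 -> COPY to pp2. 3 ppages; refcounts: pp0:2 pp1:1 pp2:1
Op 3: write(P0, v0, 190). refcount(pp0)=2>1 -> COPY to pp3. 4 ppages; refcounts: pp0:1 pp1:1 pp2:1 pp3:1
Op 4: write(P0, v1, 130). refcount(pp1)=1 -> write in place. 4 ppages; refcounts: pp0:1 pp1:1 pp2:1 pp3:1
Op 5: read(P0, v0) -> 190. No state change.
Op 6: fork(P0) -> P2. 4 ppages; refcounts: pp0:1 pp1:2 pp2:1 pp3:2
P0: v0 -> pp3 = 190
P1: v0 -> pp0 = 47
P2: v0 -> pp3 = 190

Answer: 190 47 190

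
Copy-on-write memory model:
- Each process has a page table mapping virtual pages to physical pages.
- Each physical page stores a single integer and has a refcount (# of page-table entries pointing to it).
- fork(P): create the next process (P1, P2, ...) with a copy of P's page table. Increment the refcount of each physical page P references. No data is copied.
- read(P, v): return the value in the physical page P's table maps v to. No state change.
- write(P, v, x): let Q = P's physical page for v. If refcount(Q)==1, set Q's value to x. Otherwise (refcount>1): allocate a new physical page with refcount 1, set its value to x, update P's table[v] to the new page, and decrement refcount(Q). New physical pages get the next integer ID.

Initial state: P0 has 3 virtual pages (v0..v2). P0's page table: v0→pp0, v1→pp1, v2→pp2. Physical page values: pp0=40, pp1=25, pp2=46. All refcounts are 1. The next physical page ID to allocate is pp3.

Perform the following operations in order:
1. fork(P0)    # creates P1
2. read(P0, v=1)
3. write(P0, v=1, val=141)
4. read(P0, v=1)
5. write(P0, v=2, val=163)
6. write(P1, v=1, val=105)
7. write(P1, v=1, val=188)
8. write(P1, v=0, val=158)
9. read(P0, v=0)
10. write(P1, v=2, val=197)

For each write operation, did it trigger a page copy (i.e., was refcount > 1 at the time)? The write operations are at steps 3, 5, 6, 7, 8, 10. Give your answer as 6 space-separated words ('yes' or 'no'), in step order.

Op 1: fork(P0) -> P1. 3 ppages; refcounts: pp0:2 pp1:2 pp2:2
Op 2: read(P0, v1) -> 25. No state change.
Op 3: write(P0, v1, 141). refcount(pp1)=2>1 -> COPY to pp3. 4 ppages; refcounts: pp0:2 pp1:1 pp2:2 pp3:1
Op 4: read(P0, v1) -> 141. No state change.
Op 5: write(P0, v2, 163). refcount(pp2)=2>1 -> COPY to pp4. 5 ppages; refcounts: pp0:2 pp1:1 pp2:1 pp3:1 pp4:1
Op 6: write(P1, v1, 105). refcount(pp1)=1 -> write in place. 5 ppages; refcounts: pp0:2 pp1:1 pp2:1 pp3:1 pp4:1
Op 7: write(P1, v1, 188). refcount(pp1)=1 -> write in place. 5 ppages; refcounts: pp0:2 pp1:1 pp2:1 pp3:1 pp4:1
Op 8: write(P1, v0, 158). refcount(pp0)=2>1 -> COPY to pp5. 6 ppages; refcounts: pp0:1 pp1:1 pp2:1 pp3:1 pp4:1 pp5:1
Op 9: read(P0, v0) -> 40. No state change.
Op 10: write(P1, v2, 197). refcount(pp2)=1 -> write in place. 6 ppages; refcounts: pp0:1 pp1:1 pp2:1 pp3:1 pp4:1 pp5:1

yes yes no no yes no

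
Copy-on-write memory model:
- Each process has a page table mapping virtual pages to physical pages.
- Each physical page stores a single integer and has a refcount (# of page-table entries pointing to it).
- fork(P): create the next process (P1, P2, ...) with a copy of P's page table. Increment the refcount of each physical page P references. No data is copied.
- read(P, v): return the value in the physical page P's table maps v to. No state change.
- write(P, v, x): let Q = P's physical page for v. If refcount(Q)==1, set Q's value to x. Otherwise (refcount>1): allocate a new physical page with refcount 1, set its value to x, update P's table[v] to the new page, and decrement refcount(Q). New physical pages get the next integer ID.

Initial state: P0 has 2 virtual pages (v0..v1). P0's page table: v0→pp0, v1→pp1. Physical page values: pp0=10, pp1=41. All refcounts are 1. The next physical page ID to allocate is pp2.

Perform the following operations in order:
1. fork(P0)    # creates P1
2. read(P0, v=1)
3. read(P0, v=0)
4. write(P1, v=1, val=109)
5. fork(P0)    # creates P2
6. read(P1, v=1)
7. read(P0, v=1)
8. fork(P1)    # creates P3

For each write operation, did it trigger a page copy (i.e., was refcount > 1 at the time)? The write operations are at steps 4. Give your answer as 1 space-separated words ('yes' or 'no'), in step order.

Op 1: fork(P0) -> P1. 2 ppages; refcounts: pp0:2 pp1:2
Op 2: read(P0, v1) -> 41. No state change.
Op 3: read(P0, v0) -> 10. No state change.
Op 4: write(P1, v1, 109). refcount(pp1)=2>1 -> COPY to pp2. 3 ppages; refcounts: pp0:2 pp1:1 pp2:1
Op 5: fork(P0) -> P2. 3 ppages; refcounts: pp0:3 pp1:2 pp2:1
Op 6: read(P1, v1) -> 109. No state change.
Op 7: read(P0, v1) -> 41. No state change.
Op 8: fork(P1) -> P3. 3 ppages; refcounts: pp0:4 pp1:2 pp2:2

yes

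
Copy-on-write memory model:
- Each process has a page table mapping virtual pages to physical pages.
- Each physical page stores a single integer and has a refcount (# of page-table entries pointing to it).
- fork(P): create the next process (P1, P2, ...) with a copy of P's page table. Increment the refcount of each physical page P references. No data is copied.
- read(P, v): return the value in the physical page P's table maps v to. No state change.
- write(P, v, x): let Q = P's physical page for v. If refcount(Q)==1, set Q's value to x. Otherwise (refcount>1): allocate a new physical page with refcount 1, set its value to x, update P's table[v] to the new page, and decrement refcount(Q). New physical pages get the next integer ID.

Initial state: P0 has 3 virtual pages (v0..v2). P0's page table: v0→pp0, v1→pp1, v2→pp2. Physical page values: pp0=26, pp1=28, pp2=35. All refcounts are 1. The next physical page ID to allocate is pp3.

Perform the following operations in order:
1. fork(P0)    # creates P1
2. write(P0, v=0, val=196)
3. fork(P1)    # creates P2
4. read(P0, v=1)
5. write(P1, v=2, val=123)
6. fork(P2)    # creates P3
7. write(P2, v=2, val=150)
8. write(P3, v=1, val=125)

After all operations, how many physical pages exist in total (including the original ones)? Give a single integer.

Op 1: fork(P0) -> P1. 3 ppages; refcounts: pp0:2 pp1:2 pp2:2
Op 2: write(P0, v0, 196). refcount(pp0)=2>1 -> COPY to pp3. 4 ppages; refcounts: pp0:1 pp1:2 pp2:2 pp3:1
Op 3: fork(P1) -> P2. 4 ppages; refcounts: pp0:2 pp1:3 pp2:3 pp3:1
Op 4: read(P0, v1) -> 28. No state change.
Op 5: write(P1, v2, 123). refcount(pp2)=3>1 -> COPY to pp4. 5 ppages; refcounts: pp0:2 pp1:3 pp2:2 pp3:1 pp4:1
Op 6: fork(P2) -> P3. 5 ppages; refcounts: pp0:3 pp1:4 pp2:3 pp3:1 pp4:1
Op 7: write(P2, v2, 150). refcount(pp2)=3>1 -> COPY to pp5. 6 ppages; refcounts: pp0:3 pp1:4 pp2:2 pp3:1 pp4:1 pp5:1
Op 8: write(P3, v1, 125). refcount(pp1)=4>1 -> COPY to pp6. 7 ppages; refcounts: pp0:3 pp1:3 pp2:2 pp3:1 pp4:1 pp5:1 pp6:1

Answer: 7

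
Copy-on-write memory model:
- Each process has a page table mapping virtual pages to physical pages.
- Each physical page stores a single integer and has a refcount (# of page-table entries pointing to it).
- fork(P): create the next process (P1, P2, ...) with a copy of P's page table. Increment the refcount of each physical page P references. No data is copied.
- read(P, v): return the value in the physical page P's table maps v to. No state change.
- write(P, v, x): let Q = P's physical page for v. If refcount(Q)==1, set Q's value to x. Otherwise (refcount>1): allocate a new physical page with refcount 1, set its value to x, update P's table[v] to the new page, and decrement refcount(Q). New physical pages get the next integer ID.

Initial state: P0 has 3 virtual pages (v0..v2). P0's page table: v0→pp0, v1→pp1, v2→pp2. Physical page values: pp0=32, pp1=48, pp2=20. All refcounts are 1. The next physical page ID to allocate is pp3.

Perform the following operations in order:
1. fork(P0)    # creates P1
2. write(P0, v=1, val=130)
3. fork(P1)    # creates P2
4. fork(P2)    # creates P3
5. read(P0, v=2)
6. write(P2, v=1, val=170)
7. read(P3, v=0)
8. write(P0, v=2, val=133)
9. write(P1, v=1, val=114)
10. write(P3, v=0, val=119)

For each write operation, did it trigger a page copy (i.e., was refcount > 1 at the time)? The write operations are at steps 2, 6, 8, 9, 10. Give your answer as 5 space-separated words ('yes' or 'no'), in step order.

Op 1: fork(P0) -> P1. 3 ppages; refcounts: pp0:2 pp1:2 pp2:2
Op 2: write(P0, v1, 130). refcount(pp1)=2>1 -> COPY to pp3. 4 ppages; refcounts: pp0:2 pp1:1 pp2:2 pp3:1
Op 3: fork(P1) -> P2. 4 ppages; refcounts: pp0:3 pp1:2 pp2:3 pp3:1
Op 4: fork(P2) -> P3. 4 ppages; refcounts: pp0:4 pp1:3 pp2:4 pp3:1
Op 5: read(P0, v2) -> 20. No state change.
Op 6: write(P2, v1, 170). refcount(pp1)=3>1 -> COPY to pp4. 5 ppages; refcounts: pp0:4 pp1:2 pp2:4 pp3:1 pp4:1
Op 7: read(P3, v0) -> 32. No state change.
Op 8: write(P0, v2, 133). refcount(pp2)=4>1 -> COPY to pp5. 6 ppages; refcounts: pp0:4 pp1:2 pp2:3 pp3:1 pp4:1 pp5:1
Op 9: write(P1, v1, 114). refcount(pp1)=2>1 -> COPY to pp6. 7 ppages; refcounts: pp0:4 pp1:1 pp2:3 pp3:1 pp4:1 pp5:1 pp6:1
Op 10: write(P3, v0, 119). refcount(pp0)=4>1 -> COPY to pp7. 8 ppages; refcounts: pp0:3 pp1:1 pp2:3 pp3:1 pp4:1 pp5:1 pp6:1 pp7:1

yes yes yes yes yes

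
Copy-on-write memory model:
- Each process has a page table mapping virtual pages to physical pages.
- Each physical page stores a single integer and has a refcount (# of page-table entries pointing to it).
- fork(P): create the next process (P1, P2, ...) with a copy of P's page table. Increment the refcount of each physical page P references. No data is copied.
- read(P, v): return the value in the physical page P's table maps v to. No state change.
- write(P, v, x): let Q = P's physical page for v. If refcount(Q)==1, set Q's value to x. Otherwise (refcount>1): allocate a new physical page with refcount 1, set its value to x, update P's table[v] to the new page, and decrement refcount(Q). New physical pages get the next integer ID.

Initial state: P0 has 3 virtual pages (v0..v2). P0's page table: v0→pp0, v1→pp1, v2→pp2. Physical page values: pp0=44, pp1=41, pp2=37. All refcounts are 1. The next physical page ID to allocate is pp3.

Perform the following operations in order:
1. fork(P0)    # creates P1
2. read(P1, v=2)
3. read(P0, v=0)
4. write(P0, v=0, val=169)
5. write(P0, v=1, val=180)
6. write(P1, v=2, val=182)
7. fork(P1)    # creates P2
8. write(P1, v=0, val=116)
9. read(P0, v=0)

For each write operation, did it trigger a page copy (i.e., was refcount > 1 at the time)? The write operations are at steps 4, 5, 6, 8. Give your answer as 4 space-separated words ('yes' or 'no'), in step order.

Op 1: fork(P0) -> P1. 3 ppages; refcounts: pp0:2 pp1:2 pp2:2
Op 2: read(P1, v2) -> 37. No state change.
Op 3: read(P0, v0) -> 44. No state change.
Op 4: write(P0, v0, 169). refcount(pp0)=2>1 -> COPY to pp3. 4 ppages; refcounts: pp0:1 pp1:2 pp2:2 pp3:1
Op 5: write(P0, v1, 180). refcount(pp1)=2>1 -> COPY to pp4. 5 ppages; refcounts: pp0:1 pp1:1 pp2:2 pp3:1 pp4:1
Op 6: write(P1, v2, 182). refcount(pp2)=2>1 -> COPY to pp5. 6 ppages; refcounts: pp0:1 pp1:1 pp2:1 pp3:1 pp4:1 pp5:1
Op 7: fork(P1) -> P2. 6 ppages; refcounts: pp0:2 pp1:2 pp2:1 pp3:1 pp4:1 pp5:2
Op 8: write(P1, v0, 116). refcount(pp0)=2>1 -> COPY to pp6. 7 ppages; refcounts: pp0:1 pp1:2 pp2:1 pp3:1 pp4:1 pp5:2 pp6:1
Op 9: read(P0, v0) -> 169. No state change.

yes yes yes yes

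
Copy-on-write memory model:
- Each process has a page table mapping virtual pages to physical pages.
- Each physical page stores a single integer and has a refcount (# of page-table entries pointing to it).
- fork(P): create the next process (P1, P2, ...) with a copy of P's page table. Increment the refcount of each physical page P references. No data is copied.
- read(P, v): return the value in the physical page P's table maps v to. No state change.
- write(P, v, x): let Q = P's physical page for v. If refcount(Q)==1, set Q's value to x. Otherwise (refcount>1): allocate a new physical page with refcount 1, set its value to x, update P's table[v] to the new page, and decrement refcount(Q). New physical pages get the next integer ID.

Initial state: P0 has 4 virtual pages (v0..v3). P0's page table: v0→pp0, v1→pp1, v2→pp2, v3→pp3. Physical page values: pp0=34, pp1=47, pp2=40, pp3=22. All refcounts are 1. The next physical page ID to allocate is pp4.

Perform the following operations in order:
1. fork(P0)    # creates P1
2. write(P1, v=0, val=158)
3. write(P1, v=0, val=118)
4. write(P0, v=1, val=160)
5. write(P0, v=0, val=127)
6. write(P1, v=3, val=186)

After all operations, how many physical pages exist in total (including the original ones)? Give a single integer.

Answer: 7

Derivation:
Op 1: fork(P0) -> P1. 4 ppages; refcounts: pp0:2 pp1:2 pp2:2 pp3:2
Op 2: write(P1, v0, 158). refcount(pp0)=2>1 -> COPY to pp4. 5 ppages; refcounts: pp0:1 pp1:2 pp2:2 pp3:2 pp4:1
Op 3: write(P1, v0, 118). refcount(pp4)=1 -> write in place. 5 ppages; refcounts: pp0:1 pp1:2 pp2:2 pp3:2 pp4:1
Op 4: write(P0, v1, 160). refcount(pp1)=2>1 -> COPY to pp5. 6 ppages; refcounts: pp0:1 pp1:1 pp2:2 pp3:2 pp4:1 pp5:1
Op 5: write(P0, v0, 127). refcount(pp0)=1 -> write in place. 6 ppages; refcounts: pp0:1 pp1:1 pp2:2 pp3:2 pp4:1 pp5:1
Op 6: write(P1, v3, 186). refcount(pp3)=2>1 -> COPY to pp6. 7 ppages; refcounts: pp0:1 pp1:1 pp2:2 pp3:1 pp4:1 pp5:1 pp6:1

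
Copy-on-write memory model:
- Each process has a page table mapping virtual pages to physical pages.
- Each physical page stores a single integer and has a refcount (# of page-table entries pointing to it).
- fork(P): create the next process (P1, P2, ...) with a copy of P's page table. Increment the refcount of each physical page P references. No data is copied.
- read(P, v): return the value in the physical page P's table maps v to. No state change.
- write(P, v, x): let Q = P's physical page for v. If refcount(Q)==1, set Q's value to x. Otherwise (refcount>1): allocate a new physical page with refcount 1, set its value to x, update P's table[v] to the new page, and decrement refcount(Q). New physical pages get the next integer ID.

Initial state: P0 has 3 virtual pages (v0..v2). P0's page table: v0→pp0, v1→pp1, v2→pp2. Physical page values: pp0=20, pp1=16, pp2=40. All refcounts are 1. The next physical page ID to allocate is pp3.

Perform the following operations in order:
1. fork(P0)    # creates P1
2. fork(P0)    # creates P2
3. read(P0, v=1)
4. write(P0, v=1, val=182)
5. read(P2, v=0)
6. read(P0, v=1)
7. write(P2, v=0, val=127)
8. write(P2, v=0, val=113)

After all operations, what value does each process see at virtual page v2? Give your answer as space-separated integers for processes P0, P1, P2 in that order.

Answer: 40 40 40

Derivation:
Op 1: fork(P0) -> P1. 3 ppages; refcounts: pp0:2 pp1:2 pp2:2
Op 2: fork(P0) -> P2. 3 ppages; refcounts: pp0:3 pp1:3 pp2:3
Op 3: read(P0, v1) -> 16. No state change.
Op 4: write(P0, v1, 182). refcount(pp1)=3>1 -> COPY to pp3. 4 ppages; refcounts: pp0:3 pp1:2 pp2:3 pp3:1
Op 5: read(P2, v0) -> 20. No state change.
Op 6: read(P0, v1) -> 182. No state change.
Op 7: write(P2, v0, 127). refcount(pp0)=3>1 -> COPY to pp4. 5 ppages; refcounts: pp0:2 pp1:2 pp2:3 pp3:1 pp4:1
Op 8: write(P2, v0, 113). refcount(pp4)=1 -> write in place. 5 ppages; refcounts: pp0:2 pp1:2 pp2:3 pp3:1 pp4:1
P0: v2 -> pp2 = 40
P1: v2 -> pp2 = 40
P2: v2 -> pp2 = 40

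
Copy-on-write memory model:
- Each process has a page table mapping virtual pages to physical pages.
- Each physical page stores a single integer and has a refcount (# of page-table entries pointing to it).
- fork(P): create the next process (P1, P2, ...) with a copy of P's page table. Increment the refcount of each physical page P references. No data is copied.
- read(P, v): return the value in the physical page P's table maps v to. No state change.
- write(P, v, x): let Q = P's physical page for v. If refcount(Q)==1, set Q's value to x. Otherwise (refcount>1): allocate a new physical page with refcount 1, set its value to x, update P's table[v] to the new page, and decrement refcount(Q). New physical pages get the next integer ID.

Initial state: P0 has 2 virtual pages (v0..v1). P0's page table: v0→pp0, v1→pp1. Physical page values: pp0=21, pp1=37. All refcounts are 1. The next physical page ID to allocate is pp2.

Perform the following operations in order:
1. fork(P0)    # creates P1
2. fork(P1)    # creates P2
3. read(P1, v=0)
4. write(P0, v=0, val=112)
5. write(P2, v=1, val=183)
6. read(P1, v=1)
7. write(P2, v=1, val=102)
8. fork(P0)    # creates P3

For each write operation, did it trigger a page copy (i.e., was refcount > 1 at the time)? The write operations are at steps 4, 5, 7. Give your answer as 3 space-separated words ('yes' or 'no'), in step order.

Op 1: fork(P0) -> P1. 2 ppages; refcounts: pp0:2 pp1:2
Op 2: fork(P1) -> P2. 2 ppages; refcounts: pp0:3 pp1:3
Op 3: read(P1, v0) -> 21. No state change.
Op 4: write(P0, v0, 112). refcount(pp0)=3>1 -> COPY to pp2. 3 ppages; refcounts: pp0:2 pp1:3 pp2:1
Op 5: write(P2, v1, 183). refcount(pp1)=3>1 -> COPY to pp3. 4 ppages; refcounts: pp0:2 pp1:2 pp2:1 pp3:1
Op 6: read(P1, v1) -> 37. No state change.
Op 7: write(P2, v1, 102). refcount(pp3)=1 -> write in place. 4 ppages; refcounts: pp0:2 pp1:2 pp2:1 pp3:1
Op 8: fork(P0) -> P3. 4 ppages; refcounts: pp0:2 pp1:3 pp2:2 pp3:1

yes yes no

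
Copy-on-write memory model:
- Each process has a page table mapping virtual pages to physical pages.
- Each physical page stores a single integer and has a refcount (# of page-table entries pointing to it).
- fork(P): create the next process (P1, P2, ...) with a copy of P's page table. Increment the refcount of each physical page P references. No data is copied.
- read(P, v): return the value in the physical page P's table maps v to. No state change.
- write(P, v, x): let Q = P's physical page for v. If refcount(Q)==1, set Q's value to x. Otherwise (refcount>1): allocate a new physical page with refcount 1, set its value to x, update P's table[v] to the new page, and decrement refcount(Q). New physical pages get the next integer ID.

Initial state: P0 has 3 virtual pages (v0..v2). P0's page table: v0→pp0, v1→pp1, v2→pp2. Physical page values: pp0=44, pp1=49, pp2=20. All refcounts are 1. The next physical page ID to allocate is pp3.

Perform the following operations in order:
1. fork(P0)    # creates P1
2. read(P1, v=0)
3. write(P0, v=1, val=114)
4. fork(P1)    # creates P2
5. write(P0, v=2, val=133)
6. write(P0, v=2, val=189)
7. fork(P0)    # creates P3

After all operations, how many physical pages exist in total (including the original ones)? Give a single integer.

Op 1: fork(P0) -> P1. 3 ppages; refcounts: pp0:2 pp1:2 pp2:2
Op 2: read(P1, v0) -> 44. No state change.
Op 3: write(P0, v1, 114). refcount(pp1)=2>1 -> COPY to pp3. 4 ppages; refcounts: pp0:2 pp1:1 pp2:2 pp3:1
Op 4: fork(P1) -> P2. 4 ppages; refcounts: pp0:3 pp1:2 pp2:3 pp3:1
Op 5: write(P0, v2, 133). refcount(pp2)=3>1 -> COPY to pp4. 5 ppages; refcounts: pp0:3 pp1:2 pp2:2 pp3:1 pp4:1
Op 6: write(P0, v2, 189). refcount(pp4)=1 -> write in place. 5 ppages; refcounts: pp0:3 pp1:2 pp2:2 pp3:1 pp4:1
Op 7: fork(P0) -> P3. 5 ppages; refcounts: pp0:4 pp1:2 pp2:2 pp3:2 pp4:2

Answer: 5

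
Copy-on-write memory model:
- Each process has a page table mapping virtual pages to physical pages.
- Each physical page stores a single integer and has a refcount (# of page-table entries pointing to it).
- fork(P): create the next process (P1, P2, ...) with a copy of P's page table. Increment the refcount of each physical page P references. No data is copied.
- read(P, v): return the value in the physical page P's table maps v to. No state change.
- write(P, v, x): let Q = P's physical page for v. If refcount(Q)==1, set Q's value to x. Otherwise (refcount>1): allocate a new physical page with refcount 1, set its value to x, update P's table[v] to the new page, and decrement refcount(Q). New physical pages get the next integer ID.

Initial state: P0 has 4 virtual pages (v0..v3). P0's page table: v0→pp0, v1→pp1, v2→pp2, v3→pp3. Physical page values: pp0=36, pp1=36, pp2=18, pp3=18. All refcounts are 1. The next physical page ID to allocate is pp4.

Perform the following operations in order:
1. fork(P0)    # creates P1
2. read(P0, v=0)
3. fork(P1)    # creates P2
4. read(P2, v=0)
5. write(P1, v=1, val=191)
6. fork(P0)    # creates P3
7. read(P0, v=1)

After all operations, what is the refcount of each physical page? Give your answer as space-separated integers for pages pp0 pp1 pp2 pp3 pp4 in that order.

Op 1: fork(P0) -> P1. 4 ppages; refcounts: pp0:2 pp1:2 pp2:2 pp3:2
Op 2: read(P0, v0) -> 36. No state change.
Op 3: fork(P1) -> P2. 4 ppages; refcounts: pp0:3 pp1:3 pp2:3 pp3:3
Op 4: read(P2, v0) -> 36. No state change.
Op 5: write(P1, v1, 191). refcount(pp1)=3>1 -> COPY to pp4. 5 ppages; refcounts: pp0:3 pp1:2 pp2:3 pp3:3 pp4:1
Op 6: fork(P0) -> P3. 5 ppages; refcounts: pp0:4 pp1:3 pp2:4 pp3:4 pp4:1
Op 7: read(P0, v1) -> 36. No state change.

Answer: 4 3 4 4 1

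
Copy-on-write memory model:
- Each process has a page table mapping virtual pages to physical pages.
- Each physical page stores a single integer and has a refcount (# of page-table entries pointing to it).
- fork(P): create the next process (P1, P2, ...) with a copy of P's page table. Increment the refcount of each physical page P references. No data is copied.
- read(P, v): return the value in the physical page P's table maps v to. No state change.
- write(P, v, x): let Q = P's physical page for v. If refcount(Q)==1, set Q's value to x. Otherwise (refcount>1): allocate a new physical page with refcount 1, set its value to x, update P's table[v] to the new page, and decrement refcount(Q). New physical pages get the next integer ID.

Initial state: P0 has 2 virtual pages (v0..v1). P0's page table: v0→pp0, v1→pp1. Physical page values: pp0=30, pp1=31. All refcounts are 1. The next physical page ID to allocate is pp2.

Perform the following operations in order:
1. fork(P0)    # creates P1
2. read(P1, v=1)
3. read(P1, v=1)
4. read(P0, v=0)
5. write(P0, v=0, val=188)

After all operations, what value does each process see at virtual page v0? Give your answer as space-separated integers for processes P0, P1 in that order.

Op 1: fork(P0) -> P1. 2 ppages; refcounts: pp0:2 pp1:2
Op 2: read(P1, v1) -> 31. No state change.
Op 3: read(P1, v1) -> 31. No state change.
Op 4: read(P0, v0) -> 30. No state change.
Op 5: write(P0, v0, 188). refcount(pp0)=2>1 -> COPY to pp2. 3 ppages; refcounts: pp0:1 pp1:2 pp2:1
P0: v0 -> pp2 = 188
P1: v0 -> pp0 = 30

Answer: 188 30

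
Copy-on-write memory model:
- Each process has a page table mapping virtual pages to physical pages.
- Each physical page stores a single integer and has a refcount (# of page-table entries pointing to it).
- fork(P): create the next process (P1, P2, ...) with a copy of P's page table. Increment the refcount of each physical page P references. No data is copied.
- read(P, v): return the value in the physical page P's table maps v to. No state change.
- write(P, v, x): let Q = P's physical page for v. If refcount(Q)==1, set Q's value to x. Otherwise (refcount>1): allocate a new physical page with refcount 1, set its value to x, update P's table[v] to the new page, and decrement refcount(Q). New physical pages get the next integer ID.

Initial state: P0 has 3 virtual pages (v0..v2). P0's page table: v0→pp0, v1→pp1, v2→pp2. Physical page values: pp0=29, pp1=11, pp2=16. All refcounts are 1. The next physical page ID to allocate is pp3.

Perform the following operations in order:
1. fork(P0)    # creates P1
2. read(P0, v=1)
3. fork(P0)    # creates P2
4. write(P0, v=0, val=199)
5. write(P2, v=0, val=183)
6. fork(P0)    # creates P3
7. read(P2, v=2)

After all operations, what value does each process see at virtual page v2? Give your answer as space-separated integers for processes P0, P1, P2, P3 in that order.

Op 1: fork(P0) -> P1. 3 ppages; refcounts: pp0:2 pp1:2 pp2:2
Op 2: read(P0, v1) -> 11. No state change.
Op 3: fork(P0) -> P2. 3 ppages; refcounts: pp0:3 pp1:3 pp2:3
Op 4: write(P0, v0, 199). refcount(pp0)=3>1 -> COPY to pp3. 4 ppages; refcounts: pp0:2 pp1:3 pp2:3 pp3:1
Op 5: write(P2, v0, 183). refcount(pp0)=2>1 -> COPY to pp4. 5 ppages; refcounts: pp0:1 pp1:3 pp2:3 pp3:1 pp4:1
Op 6: fork(P0) -> P3. 5 ppages; refcounts: pp0:1 pp1:4 pp2:4 pp3:2 pp4:1
Op 7: read(P2, v2) -> 16. No state change.
P0: v2 -> pp2 = 16
P1: v2 -> pp2 = 16
P2: v2 -> pp2 = 16
P3: v2 -> pp2 = 16

Answer: 16 16 16 16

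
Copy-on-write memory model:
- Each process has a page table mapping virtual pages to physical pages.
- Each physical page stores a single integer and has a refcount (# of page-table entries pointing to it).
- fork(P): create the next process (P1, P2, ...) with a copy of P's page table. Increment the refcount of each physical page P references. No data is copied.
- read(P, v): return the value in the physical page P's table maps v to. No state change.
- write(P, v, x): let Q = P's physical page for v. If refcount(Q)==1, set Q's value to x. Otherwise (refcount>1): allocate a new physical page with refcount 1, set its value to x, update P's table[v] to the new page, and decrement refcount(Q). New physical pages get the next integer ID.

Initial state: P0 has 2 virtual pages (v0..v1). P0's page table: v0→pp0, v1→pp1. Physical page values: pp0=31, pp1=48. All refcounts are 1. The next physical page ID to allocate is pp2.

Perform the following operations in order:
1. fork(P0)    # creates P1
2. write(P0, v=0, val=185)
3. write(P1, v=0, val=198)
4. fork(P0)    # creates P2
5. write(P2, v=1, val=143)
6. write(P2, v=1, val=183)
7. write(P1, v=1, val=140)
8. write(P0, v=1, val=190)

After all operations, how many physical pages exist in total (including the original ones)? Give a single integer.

Answer: 5

Derivation:
Op 1: fork(P0) -> P1. 2 ppages; refcounts: pp0:2 pp1:2
Op 2: write(P0, v0, 185). refcount(pp0)=2>1 -> COPY to pp2. 3 ppages; refcounts: pp0:1 pp1:2 pp2:1
Op 3: write(P1, v0, 198). refcount(pp0)=1 -> write in place. 3 ppages; refcounts: pp0:1 pp1:2 pp2:1
Op 4: fork(P0) -> P2. 3 ppages; refcounts: pp0:1 pp1:3 pp2:2
Op 5: write(P2, v1, 143). refcount(pp1)=3>1 -> COPY to pp3. 4 ppages; refcounts: pp0:1 pp1:2 pp2:2 pp3:1
Op 6: write(P2, v1, 183). refcount(pp3)=1 -> write in place. 4 ppages; refcounts: pp0:1 pp1:2 pp2:2 pp3:1
Op 7: write(P1, v1, 140). refcount(pp1)=2>1 -> COPY to pp4. 5 ppages; refcounts: pp0:1 pp1:1 pp2:2 pp3:1 pp4:1
Op 8: write(P0, v1, 190). refcount(pp1)=1 -> write in place. 5 ppages; refcounts: pp0:1 pp1:1 pp2:2 pp3:1 pp4:1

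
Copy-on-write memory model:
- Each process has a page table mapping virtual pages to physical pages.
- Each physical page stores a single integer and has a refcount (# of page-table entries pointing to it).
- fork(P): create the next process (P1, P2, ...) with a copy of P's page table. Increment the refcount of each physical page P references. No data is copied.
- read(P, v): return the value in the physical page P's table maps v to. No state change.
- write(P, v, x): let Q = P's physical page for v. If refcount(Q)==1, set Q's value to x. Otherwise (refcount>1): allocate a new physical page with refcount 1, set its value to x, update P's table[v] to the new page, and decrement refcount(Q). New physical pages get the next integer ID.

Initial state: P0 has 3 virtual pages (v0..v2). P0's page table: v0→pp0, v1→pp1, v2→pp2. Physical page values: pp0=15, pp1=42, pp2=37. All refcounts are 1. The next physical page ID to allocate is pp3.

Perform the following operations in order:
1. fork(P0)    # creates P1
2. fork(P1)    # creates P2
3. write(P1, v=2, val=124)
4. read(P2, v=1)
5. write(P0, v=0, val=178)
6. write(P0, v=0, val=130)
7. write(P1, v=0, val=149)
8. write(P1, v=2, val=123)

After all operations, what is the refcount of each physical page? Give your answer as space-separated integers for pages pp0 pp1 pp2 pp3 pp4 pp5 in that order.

Op 1: fork(P0) -> P1. 3 ppages; refcounts: pp0:2 pp1:2 pp2:2
Op 2: fork(P1) -> P2. 3 ppages; refcounts: pp0:3 pp1:3 pp2:3
Op 3: write(P1, v2, 124). refcount(pp2)=3>1 -> COPY to pp3. 4 ppages; refcounts: pp0:3 pp1:3 pp2:2 pp3:1
Op 4: read(P2, v1) -> 42. No state change.
Op 5: write(P0, v0, 178). refcount(pp0)=3>1 -> COPY to pp4. 5 ppages; refcounts: pp0:2 pp1:3 pp2:2 pp3:1 pp4:1
Op 6: write(P0, v0, 130). refcount(pp4)=1 -> write in place. 5 ppages; refcounts: pp0:2 pp1:3 pp2:2 pp3:1 pp4:1
Op 7: write(P1, v0, 149). refcount(pp0)=2>1 -> COPY to pp5. 6 ppages; refcounts: pp0:1 pp1:3 pp2:2 pp3:1 pp4:1 pp5:1
Op 8: write(P1, v2, 123). refcount(pp3)=1 -> write in place. 6 ppages; refcounts: pp0:1 pp1:3 pp2:2 pp3:1 pp4:1 pp5:1

Answer: 1 3 2 1 1 1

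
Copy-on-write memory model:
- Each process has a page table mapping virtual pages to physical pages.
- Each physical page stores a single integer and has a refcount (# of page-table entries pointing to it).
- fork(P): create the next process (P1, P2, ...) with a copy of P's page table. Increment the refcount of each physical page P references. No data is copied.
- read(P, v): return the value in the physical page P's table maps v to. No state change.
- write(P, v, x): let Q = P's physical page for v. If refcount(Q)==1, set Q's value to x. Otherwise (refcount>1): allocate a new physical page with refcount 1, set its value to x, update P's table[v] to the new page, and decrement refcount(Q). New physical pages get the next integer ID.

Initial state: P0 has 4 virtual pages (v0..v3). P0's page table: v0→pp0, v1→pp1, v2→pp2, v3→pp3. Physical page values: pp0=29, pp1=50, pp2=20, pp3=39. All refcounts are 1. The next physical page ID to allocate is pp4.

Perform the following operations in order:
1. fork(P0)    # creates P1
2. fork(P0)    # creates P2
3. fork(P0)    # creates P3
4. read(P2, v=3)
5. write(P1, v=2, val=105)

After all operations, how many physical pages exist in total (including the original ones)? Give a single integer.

Op 1: fork(P0) -> P1. 4 ppages; refcounts: pp0:2 pp1:2 pp2:2 pp3:2
Op 2: fork(P0) -> P2. 4 ppages; refcounts: pp0:3 pp1:3 pp2:3 pp3:3
Op 3: fork(P0) -> P3. 4 ppages; refcounts: pp0:4 pp1:4 pp2:4 pp3:4
Op 4: read(P2, v3) -> 39. No state change.
Op 5: write(P1, v2, 105). refcount(pp2)=4>1 -> COPY to pp4. 5 ppages; refcounts: pp0:4 pp1:4 pp2:3 pp3:4 pp4:1

Answer: 5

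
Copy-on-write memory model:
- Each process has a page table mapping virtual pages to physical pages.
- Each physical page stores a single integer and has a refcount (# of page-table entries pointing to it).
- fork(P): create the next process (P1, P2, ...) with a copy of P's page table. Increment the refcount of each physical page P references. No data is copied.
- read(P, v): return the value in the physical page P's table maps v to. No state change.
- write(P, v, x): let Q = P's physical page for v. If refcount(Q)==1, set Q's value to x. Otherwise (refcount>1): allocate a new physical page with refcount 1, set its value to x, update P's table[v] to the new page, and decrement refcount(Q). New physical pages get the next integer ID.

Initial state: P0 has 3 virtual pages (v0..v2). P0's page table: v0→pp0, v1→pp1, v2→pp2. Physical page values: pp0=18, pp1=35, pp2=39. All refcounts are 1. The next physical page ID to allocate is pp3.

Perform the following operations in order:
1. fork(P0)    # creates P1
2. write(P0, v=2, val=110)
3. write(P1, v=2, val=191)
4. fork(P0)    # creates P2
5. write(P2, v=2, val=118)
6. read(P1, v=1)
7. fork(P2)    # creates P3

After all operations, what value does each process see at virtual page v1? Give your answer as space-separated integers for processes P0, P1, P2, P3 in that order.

Op 1: fork(P0) -> P1. 3 ppages; refcounts: pp0:2 pp1:2 pp2:2
Op 2: write(P0, v2, 110). refcount(pp2)=2>1 -> COPY to pp3. 4 ppages; refcounts: pp0:2 pp1:2 pp2:1 pp3:1
Op 3: write(P1, v2, 191). refcount(pp2)=1 -> write in place. 4 ppages; refcounts: pp0:2 pp1:2 pp2:1 pp3:1
Op 4: fork(P0) -> P2. 4 ppages; refcounts: pp0:3 pp1:3 pp2:1 pp3:2
Op 5: write(P2, v2, 118). refcount(pp3)=2>1 -> COPY to pp4. 5 ppages; refcounts: pp0:3 pp1:3 pp2:1 pp3:1 pp4:1
Op 6: read(P1, v1) -> 35. No state change.
Op 7: fork(P2) -> P3. 5 ppages; refcounts: pp0:4 pp1:4 pp2:1 pp3:1 pp4:2
P0: v1 -> pp1 = 35
P1: v1 -> pp1 = 35
P2: v1 -> pp1 = 35
P3: v1 -> pp1 = 35

Answer: 35 35 35 35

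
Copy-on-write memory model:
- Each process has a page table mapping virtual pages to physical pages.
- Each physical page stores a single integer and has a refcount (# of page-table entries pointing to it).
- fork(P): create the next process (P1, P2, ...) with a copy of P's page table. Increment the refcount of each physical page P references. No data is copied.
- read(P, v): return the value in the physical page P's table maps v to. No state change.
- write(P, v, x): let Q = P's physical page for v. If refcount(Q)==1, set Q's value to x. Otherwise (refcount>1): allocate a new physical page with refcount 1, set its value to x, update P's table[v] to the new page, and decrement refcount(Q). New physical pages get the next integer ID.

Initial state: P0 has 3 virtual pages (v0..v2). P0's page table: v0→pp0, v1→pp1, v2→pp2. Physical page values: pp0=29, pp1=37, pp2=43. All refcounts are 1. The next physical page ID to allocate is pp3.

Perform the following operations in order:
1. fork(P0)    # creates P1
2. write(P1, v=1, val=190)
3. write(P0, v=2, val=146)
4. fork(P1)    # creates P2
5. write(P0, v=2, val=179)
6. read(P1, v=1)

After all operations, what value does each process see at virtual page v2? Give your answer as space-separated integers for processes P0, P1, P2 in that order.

Op 1: fork(P0) -> P1. 3 ppages; refcounts: pp0:2 pp1:2 pp2:2
Op 2: write(P1, v1, 190). refcount(pp1)=2>1 -> COPY to pp3. 4 ppages; refcounts: pp0:2 pp1:1 pp2:2 pp3:1
Op 3: write(P0, v2, 146). refcount(pp2)=2>1 -> COPY to pp4. 5 ppages; refcounts: pp0:2 pp1:1 pp2:1 pp3:1 pp4:1
Op 4: fork(P1) -> P2. 5 ppages; refcounts: pp0:3 pp1:1 pp2:2 pp3:2 pp4:1
Op 5: write(P0, v2, 179). refcount(pp4)=1 -> write in place. 5 ppages; refcounts: pp0:3 pp1:1 pp2:2 pp3:2 pp4:1
Op 6: read(P1, v1) -> 190. No state change.
P0: v2 -> pp4 = 179
P1: v2 -> pp2 = 43
P2: v2 -> pp2 = 43

Answer: 179 43 43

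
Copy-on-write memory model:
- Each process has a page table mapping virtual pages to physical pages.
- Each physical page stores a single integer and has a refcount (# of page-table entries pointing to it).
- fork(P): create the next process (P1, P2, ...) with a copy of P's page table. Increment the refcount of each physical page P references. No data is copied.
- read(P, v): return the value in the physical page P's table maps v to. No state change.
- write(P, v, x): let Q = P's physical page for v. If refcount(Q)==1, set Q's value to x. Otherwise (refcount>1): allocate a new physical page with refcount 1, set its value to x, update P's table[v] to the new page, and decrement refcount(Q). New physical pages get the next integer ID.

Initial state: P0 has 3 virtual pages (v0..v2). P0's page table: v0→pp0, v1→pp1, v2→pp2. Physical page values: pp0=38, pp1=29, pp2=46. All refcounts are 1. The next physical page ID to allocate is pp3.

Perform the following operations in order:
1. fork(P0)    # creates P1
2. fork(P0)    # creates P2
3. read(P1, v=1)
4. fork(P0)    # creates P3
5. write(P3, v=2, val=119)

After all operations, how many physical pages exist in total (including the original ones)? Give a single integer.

Op 1: fork(P0) -> P1. 3 ppages; refcounts: pp0:2 pp1:2 pp2:2
Op 2: fork(P0) -> P2. 3 ppages; refcounts: pp0:3 pp1:3 pp2:3
Op 3: read(P1, v1) -> 29. No state change.
Op 4: fork(P0) -> P3. 3 ppages; refcounts: pp0:4 pp1:4 pp2:4
Op 5: write(P3, v2, 119). refcount(pp2)=4>1 -> COPY to pp3. 4 ppages; refcounts: pp0:4 pp1:4 pp2:3 pp3:1

Answer: 4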